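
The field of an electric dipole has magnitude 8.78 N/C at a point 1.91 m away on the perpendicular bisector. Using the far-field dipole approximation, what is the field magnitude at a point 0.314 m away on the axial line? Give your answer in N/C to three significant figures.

Dipole fields scale as 1/r³ in the far field.
The axial field is twice the equatorial field at the same r, so the geometry factor is 2/1.
E₂ = E₁ · (2/1) · (r₁/r₂)³ = 8.78 · 2 · (1.91/0.314)³.
(r₁/r₂)³ = (6.083)³ = 225.1.
E₂ ≈ 3952 N/C.

E ≈ 3950 N/C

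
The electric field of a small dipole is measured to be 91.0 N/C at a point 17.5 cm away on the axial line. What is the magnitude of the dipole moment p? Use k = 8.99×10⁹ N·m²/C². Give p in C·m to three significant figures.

On axis E = 2kp/r³, so p = Er³/(2k).
p = (91.0)·(0.175)³ / (2·8.99×10⁹) = 2.712×10⁻¹¹ C·m.

p ≈ 2.71×10⁻¹¹ C·m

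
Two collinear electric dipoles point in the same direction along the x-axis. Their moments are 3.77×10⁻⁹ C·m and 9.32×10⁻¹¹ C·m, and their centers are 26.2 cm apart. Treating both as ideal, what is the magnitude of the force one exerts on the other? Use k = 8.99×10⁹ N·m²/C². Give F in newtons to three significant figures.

On-axis field of dipole 1 at distance r: E = 2kp₁/r³. Force on dipole 2 is F = p₂·dE/dr (gradient along axis).
dE/dr = −6kp₁/r⁴, so |F| = 6kp₁p₂/r⁴ (attractive for aligned moments).
F = 6(8.99×10⁹)(3.77×10⁻⁹)(9.32×10⁻¹¹)/(0.262)⁴ = 4.022×10⁻⁶ N.

F ≈ 4.02×10⁻⁶ N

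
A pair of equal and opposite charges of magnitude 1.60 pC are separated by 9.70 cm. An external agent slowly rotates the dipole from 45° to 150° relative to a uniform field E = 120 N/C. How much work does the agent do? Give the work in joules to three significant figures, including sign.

Dipole moment p = qd = (1.60×10⁻¹² C)(0.0970 m) = 1.552×10⁻¹³ C·m.
W_ext = ΔU = U(θ₂) − U(θ₁) = −pE cosθ₂ − (−pE cosθ₁) = pE(cosθ₁ − cosθ₂).
W = (1.552×10⁻¹³)(120)·(cos45° − cos150°) = (1.862×10⁻¹¹)·(+1.5731) = 2.930×10⁻¹¹ J.

W ≈ 2.93×10⁻¹¹ J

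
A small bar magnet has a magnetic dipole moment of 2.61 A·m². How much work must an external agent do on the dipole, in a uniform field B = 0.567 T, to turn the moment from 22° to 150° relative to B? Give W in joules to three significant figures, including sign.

W_ext = ΔU = −mB cosθ₂ + mB cosθ₁ = mB(cosθ₁ − cosθ₂).
W = (2.61)(0.567)·(cos22° − cos150°) = (1.480)·(+1.7932) = 2.654 J.

W ≈ 2.65 J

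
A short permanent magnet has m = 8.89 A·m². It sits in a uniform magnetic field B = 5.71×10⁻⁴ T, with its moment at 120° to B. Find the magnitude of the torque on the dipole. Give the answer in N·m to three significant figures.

τ ≈ 0.00440 N·m

Torque on a magnetic dipole: τ = mB sinθ.
τ = (8.89)(5.71×10⁻⁴)·sin120° = 0.004396 N·m.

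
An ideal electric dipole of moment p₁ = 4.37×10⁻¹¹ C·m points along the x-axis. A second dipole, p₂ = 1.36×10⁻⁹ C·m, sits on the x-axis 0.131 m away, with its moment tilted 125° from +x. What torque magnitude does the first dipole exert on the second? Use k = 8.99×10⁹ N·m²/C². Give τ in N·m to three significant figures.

The second dipole sits on the axis of the first, so the field there is axial: E₁ = 2kp₁/r³ along +x.
E₁ = 2(8.99×10⁹)(4.37×10⁻¹¹)/(0.131)³ = 349.5 N/C.
Torque on the second dipole: τ = p₂ E₁ sinθ.
τ = (1.36×10⁻⁹)(349.5)·sin125° = 3.894×10⁻⁷ N·m.

τ ≈ 3.89×10⁻⁷ N·m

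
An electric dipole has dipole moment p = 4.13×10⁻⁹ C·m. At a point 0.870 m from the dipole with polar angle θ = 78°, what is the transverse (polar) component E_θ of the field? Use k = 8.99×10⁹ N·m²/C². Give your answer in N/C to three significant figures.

E_θ ≈ 55.2 N/C

For a dipole, E_θ = (kp sinθ)/r³.
kp/r³ = (8.99×10⁹)(4.13×10⁻⁹)/(0.870)³ = 56.38 N/C.
E_θ = 56.38·sin78° = 55.15 N/C.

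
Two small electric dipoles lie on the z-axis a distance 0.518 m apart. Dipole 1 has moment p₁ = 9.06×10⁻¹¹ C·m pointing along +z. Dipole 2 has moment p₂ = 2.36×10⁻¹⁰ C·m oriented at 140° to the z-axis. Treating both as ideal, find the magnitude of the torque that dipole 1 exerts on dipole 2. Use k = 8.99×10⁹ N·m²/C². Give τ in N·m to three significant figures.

τ ≈ 1.78×10⁻⁹ N·m

The second dipole sits on the axis of the first, so the field there is axial: E₁ = 2kp₁/r³ along +z.
E₁ = 2(8.99×10⁹)(9.06×10⁻¹¹)/(0.518)³ = 11.72 N/C.
Torque on the second dipole: τ = p₂ E₁ sinθ.
τ = (2.36×10⁻¹⁰)(11.72)·sin140° = 1.778×10⁻⁹ N·m.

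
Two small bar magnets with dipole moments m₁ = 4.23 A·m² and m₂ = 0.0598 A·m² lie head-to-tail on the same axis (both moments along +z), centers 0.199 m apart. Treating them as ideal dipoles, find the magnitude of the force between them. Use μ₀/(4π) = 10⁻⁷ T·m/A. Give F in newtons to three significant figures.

F ≈ 9.68×10⁻⁵ N

On-axis B of dipole 1: B = (μ₀/4π)·2m₁/r³. Force on dipole 2: F = m₂·dB/dr.
dB/dr = −(μ₀/4π)·6m₁/r⁴, so |F| = (μ₀/4π)·6m₁m₂/r⁴.
F = 6(10⁻⁷)(4.23)(0.0598)/(0.199)⁴ = 9.678×10⁻⁵ N.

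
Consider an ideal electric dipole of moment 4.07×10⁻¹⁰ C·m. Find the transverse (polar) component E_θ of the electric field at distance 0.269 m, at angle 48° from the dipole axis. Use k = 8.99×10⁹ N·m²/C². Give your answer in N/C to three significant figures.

E_θ ≈ 140 N/C

For a dipole, E_θ = (kp sinθ)/r³.
kp/r³ = (8.99×10⁹)(4.07×10⁻¹⁰)/(0.269)³ = 188.0 N/C.
E_θ = 188.0·sin48° = 139.7 N/C.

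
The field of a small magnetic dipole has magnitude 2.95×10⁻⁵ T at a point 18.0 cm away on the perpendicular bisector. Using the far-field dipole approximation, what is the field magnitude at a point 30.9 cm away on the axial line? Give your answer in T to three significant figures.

Dipole fields scale as 1/r³ in the far field.
The axial field is twice the equatorial field at the same r, so the geometry factor is 2/1.
B₂ = B₁ · (2/1) · (r₁/r₂)³ = 2.95×10⁻⁵ · 2 · (18.0/30.9)³.
(r₁/r₂)³ = (0.5825)³ = 0.1977.
B₂ ≈ 1.166×10⁻⁵ T.

B ≈ 1.17×10⁻⁵ T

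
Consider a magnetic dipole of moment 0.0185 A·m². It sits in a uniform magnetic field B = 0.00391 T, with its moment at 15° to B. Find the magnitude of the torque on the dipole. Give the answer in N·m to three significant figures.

Torque on a magnetic dipole: τ = mB sinθ.
τ = (0.0185)(0.00391)·sin15° = 1.872×10⁻⁵ N·m.

τ ≈ 1.87×10⁻⁵ N·m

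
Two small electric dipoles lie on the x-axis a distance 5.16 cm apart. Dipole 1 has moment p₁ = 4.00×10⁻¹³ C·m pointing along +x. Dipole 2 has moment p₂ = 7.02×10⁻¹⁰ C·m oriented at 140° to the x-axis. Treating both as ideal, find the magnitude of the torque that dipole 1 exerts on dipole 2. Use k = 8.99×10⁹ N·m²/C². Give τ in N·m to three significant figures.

τ ≈ 2.36×10⁻⁸ N·m

The second dipole sits on the axis of the first, so the field there is axial: E₁ = 2kp₁/r³ along +x.
E₁ = 2(8.99×10⁹)(4.00×10⁻¹³)/(0.0516)³ = 52.35 N/C.
Torque on the second dipole: τ = p₂ E₁ sinθ.
τ = (7.02×10⁻¹⁰)(52.35)·sin140° = 2.362×10⁻⁸ N·m.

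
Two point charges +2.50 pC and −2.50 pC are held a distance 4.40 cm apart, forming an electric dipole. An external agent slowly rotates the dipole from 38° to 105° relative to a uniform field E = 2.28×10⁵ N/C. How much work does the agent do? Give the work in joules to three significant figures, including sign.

Dipole moment p = qd = (2.50×10⁻¹² C)(0.0440 m) = 1.10×10⁻¹³ C·m.
W_ext = ΔU = U(θ₂) − U(θ₁) = −pE cosθ₂ − (−pE cosθ₁) = pE(cosθ₁ − cosθ₂).
W = (1.10×10⁻¹³)(2.28×10⁵)·(cos38° − cos105°) = (2.508×10⁻⁸)·(+1.0468) = 2.625×10⁻⁸ J.

W ≈ 2.63×10⁻⁸ J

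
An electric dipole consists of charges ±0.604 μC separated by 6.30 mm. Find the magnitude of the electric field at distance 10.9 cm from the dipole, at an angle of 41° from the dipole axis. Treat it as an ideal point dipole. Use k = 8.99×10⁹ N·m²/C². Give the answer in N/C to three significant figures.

E ≈ 4.35×10⁴ N/C

Dipole moment p = qd = (6.04×10⁻⁷ C)(0.00630 m) = 3.805×10⁻⁹ C·m.
At angle θ the dipole field magnitude is E = (kp/r³)·√(1 + 3cos²θ).
kp/r³ = (8.99×10⁹)(3.805×10⁻⁹) / (0.109)³ = 2.641×10⁴ N/C.
√(1 + 3cos²41°) = √(1 + 3·0.5696) = √2.7088 ≈ 1.6458.
E ≈ 2.641×10⁴ × 1.646 = 4.347×10⁴ N/C.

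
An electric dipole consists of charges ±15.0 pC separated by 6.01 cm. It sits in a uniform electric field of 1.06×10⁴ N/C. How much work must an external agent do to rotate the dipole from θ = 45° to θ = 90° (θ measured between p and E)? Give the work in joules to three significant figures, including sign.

Dipole moment p = qd = (1.50×10⁻¹¹ C)(0.0601 m) = 9.015×10⁻¹³ C·m.
W_ext = ΔU = U(θ₂) − U(θ₁) = −pE cosθ₂ − (−pE cosθ₁) = pE(cosθ₁ − cosθ₂).
W = (9.015×10⁻¹³)(1.06×10⁴)·(cos45° − cos90°) = (9.556×10⁻⁹)·(+0.7071) = 6.757×10⁻⁹ J.

W ≈ 6.76×10⁻⁹ J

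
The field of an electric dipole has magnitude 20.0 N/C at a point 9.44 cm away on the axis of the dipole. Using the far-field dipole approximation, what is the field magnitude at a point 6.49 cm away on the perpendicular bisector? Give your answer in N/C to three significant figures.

E ≈ 30.8 N/C

Dipole fields scale as 1/r³ in the far field.
The axial field is twice the equatorial field at the same r, so the geometry factor is 1/2.
E₂ = E₁ · (1/2) · (r₁/r₂)³ = 20.0 · 0.5 · (9.44/6.49)³.
(r₁/r₂)³ = (1.455)³ = 3.077.
E₂ ≈ 30.77 N/C.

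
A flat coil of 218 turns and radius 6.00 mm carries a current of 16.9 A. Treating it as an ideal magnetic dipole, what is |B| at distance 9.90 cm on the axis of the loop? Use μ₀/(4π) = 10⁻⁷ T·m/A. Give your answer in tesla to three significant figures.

m = NIA = NIπa² = 218·(16.9)·π·(0.00600)² = 0.4167 A·m².
On axis B = (μ₀/4π)·2m/r³.
B = 2·(10⁻⁷)·(0.4167) / (0.0990)³ = 8.589×10⁻⁵ T.

B ≈ 8.59×10⁻⁵ T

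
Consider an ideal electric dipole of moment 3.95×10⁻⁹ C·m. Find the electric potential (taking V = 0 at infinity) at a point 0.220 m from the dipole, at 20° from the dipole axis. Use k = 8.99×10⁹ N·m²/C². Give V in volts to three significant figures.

V ≈ 689 V

The dipole potential is V = kp cosθ / r².
V = (8.99×10⁹)(3.95×10⁻⁹)·cos20° / (0.220)² = 689.4 V.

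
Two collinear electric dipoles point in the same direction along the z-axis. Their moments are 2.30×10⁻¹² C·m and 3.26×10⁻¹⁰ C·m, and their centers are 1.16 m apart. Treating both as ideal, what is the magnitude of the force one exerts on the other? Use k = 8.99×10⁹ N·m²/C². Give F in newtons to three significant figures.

F ≈ 2.23×10⁻¹¹ N

On-axis field of dipole 1 at distance r: E = 2kp₁/r³. Force on dipole 2 is F = p₂·dE/dr (gradient along axis).
dE/dr = −6kp₁/r⁴, so |F| = 6kp₁p₂/r⁴ (attractive for aligned moments).
F = 6(8.99×10⁹)(2.30×10⁻¹²)(3.26×10⁻¹⁰)/(1.16)⁴ = 2.234×10⁻¹¹ N.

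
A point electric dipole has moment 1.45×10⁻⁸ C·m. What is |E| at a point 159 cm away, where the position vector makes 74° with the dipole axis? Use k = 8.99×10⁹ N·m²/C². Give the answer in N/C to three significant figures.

At angle θ the dipole field magnitude is E = (kp/r³)·√(1 + 3cos²θ).
kp/r³ = (8.99×10⁹)(1.45×10⁻⁸) / (1.59)³ = 32.43 N/C.
√(1 + 3cos²74°) = √(1 + 3·0.0760) = √1.2279 ≈ 1.1081.
E ≈ 32.43 × 1.108 = 35.94 N/C.

E ≈ 35.9 N/C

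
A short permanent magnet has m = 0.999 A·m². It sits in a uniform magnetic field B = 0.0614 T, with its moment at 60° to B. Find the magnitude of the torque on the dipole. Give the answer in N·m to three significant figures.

Torque on a magnetic dipole: τ = mB sinθ.
τ = (0.999)(0.0614)·sin60° = 0.05312 N·m.

τ ≈ 0.0531 N·m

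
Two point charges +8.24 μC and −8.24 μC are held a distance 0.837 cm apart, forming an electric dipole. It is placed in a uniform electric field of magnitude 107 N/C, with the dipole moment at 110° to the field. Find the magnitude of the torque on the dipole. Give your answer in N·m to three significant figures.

τ ≈ 6.93×10⁻⁶ N·m

Dipole moment p = qd = (8.24×10⁻⁶ C)(0.00837 m) = 6.897×10⁻⁸ C·m.
Torque on an electric dipole: τ = pE sinθ.
τ = (6.897×10⁻⁸)(107)·sin110° = 6.935×10⁻⁶ N·m.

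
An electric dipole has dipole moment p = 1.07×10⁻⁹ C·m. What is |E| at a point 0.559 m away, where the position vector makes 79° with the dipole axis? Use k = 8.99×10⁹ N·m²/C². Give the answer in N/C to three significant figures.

E ≈ 58.0 N/C

At angle θ the dipole field magnitude is E = (kp/r³)·√(1 + 3cos²θ).
kp/r³ = (8.99×10⁹)(1.07×10⁻⁹) / (0.559)³ = 55.07 N/C.
√(1 + 3cos²79°) = √(1 + 3·0.0364) = √1.1092 ≈ 1.0532.
E ≈ 55.07 × 1.053 = 58.00 N/C.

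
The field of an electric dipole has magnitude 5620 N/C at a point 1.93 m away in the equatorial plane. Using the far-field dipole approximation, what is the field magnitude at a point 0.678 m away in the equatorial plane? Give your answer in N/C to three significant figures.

E ≈ 1.30×10⁵ N/C

Dipole fields scale as 1/r³ in the far field; the geometry is the same at both points.
E₂ = E₁ · (r₁/r₂)³ = 5620 · (1.93/0.678)³.
(r₁/r₂)³ = (2.847)³ = 23.07.
E₂ ≈ 1.296×10⁵ N/C.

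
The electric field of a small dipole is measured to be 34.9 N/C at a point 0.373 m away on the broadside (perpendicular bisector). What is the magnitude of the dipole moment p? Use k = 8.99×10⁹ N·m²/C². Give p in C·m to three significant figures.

In the equatorial plane E = kp/r³, so p = Er³/(k).
p = (34.9)·(0.373)³ / (8.99×10⁹) = 2.015×10⁻¹⁰ C·m.

p ≈ 2.01×10⁻¹⁰ C·m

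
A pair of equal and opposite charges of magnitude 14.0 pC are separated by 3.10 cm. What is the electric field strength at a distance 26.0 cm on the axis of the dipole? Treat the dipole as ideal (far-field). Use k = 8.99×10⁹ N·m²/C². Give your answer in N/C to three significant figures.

Dipole moment p = qd = (1.40×10⁻¹¹ C)(0.0310 m) = 4.34×10⁻¹³ C·m.
On the dipole axis E = 2kp/r³.
E = 2·(8.99×10⁹)(4.34×10⁻¹³) / (0.260)³ = 0.4440 N/C.

E ≈ 0.444 N/C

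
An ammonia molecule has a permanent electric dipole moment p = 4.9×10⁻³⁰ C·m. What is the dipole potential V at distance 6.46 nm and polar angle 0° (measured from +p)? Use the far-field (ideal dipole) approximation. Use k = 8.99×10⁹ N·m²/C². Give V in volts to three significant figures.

V ≈ 0.00106 V

The dipole potential is V = kp cosθ / r².
V = (8.99×10⁹)(4.90×10⁻³⁰)·cos0° / (6.46×10⁻⁹)² = 0.001056 V.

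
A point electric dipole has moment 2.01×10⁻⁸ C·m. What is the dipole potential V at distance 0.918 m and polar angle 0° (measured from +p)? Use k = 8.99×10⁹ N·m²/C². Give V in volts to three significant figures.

The dipole potential is V = kp cosθ / r².
V = (8.99×10⁹)(2.01×10⁻⁸)·cos0° / (0.918)² = 214.4 V.

V ≈ 214 V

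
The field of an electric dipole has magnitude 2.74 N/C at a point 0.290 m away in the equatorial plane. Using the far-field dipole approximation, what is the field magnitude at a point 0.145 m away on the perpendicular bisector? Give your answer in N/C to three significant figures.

Dipole fields scale as 1/r³ in the far field; the geometry is the same at both points.
E₂ = E₁ · (r₁/r₂)³ = 2.74 · (0.290/0.145)³.
(r₁/r₂)³ = (2)³ = 8.
E₂ ≈ 21.92 N/C.

E ≈ 21.9 N/C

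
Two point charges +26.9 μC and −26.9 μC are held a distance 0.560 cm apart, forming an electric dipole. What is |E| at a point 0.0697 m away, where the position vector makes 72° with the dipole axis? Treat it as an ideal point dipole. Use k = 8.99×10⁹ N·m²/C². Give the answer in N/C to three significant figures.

E ≈ 4.54×10⁶ N/C

Dipole moment p = qd = (2.69×10⁻⁵ C)(0.00560 m) = 1.506×10⁻⁷ C·m.
At angle θ the dipole field magnitude is E = (kp/r³)·√(1 + 3cos²θ).
kp/r³ = (8.99×10⁹)(1.506×10⁻⁷) / (0.0697)³ = 3.998×10⁶ N/C.
√(1 + 3cos²72°) = √(1 + 3·0.0955) = √1.2865 ≈ 1.1342.
E ≈ 3.998×10⁶ × 1.134 = 4.535×10⁶ N/C.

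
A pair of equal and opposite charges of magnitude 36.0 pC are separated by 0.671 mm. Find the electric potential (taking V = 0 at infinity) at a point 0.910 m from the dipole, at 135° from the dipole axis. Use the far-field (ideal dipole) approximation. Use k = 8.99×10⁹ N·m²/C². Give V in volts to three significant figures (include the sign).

Dipole moment p = qd = (3.60×10⁻¹¹ C)(6.71×10⁻⁴ m) = 2.416×10⁻¹⁴ C·m.
The dipole potential is V = kp cosθ / r².
V = (8.99×10⁹)(2.416×10⁻¹⁴)·cos135° / (0.910)² = -1.855×10⁻⁴ V.

V ≈ -1.85×10⁻⁴ V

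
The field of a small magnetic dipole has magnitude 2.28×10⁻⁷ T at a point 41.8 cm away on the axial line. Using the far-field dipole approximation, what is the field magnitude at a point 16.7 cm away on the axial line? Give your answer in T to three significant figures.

Dipole fields scale as 1/r³ in the far field; the geometry is the same at both points.
B₂ = B₁ · (r₁/r₂)³ = 2.28×10⁻⁷ · (41.8/16.7)³.
(r₁/r₂)³ = (2.503)³ = 15.68.
B₂ ≈ 3.575×10⁻⁶ T.

B ≈ 3.58×10⁻⁶ T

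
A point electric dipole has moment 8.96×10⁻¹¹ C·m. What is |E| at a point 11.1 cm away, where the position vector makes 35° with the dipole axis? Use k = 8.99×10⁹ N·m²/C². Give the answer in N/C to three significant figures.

At angle θ the dipole field magnitude is E = (kp/r³)·√(1 + 3cos²θ).
kp/r³ = (8.99×10⁹)(8.96×10⁻¹¹) / (0.111)³ = 589.0 N/C.
√(1 + 3cos²35°) = √(1 + 3·0.6710) = √3.0130 ≈ 1.7358.
E ≈ 589.0 × 1.736 = 1022 N/C.

E ≈ 1020 N/C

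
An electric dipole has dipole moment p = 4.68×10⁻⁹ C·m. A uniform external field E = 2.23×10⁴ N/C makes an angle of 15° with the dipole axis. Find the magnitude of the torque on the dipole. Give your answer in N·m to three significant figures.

τ ≈ 2.70×10⁻⁵ N·m

Torque on an electric dipole: τ = pE sinθ.
τ = (4.68×10⁻⁹)(2.23×10⁴)·sin15° = 2.701×10⁻⁵ N·m.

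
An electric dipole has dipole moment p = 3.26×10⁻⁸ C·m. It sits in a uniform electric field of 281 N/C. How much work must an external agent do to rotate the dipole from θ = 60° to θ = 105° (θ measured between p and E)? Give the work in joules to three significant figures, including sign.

W ≈ 6.95×10⁻⁶ J

W_ext = ΔU = U(θ₂) − U(θ₁) = −pE cosθ₂ − (−pE cosθ₁) = pE(cosθ₁ − cosθ₂).
W = (3.26×10⁻⁸)(281)·(cos60° − cos105°) = (9.161×10⁻⁶)·(+0.7588) = 6.951×10⁻⁶ J.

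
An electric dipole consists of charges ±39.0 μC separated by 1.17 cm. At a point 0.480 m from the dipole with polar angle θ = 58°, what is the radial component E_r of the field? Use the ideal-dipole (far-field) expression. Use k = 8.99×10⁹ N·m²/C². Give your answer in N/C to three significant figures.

E_r ≈ 3.93×10⁴ N/C

Dipole moment p = qd = (3.90×10⁻⁵ C)(0.0117 m) = 4.563×10⁻⁷ C·m.
For a dipole, E_r = (2kp cosθ)/r³.
kp/r³ = (8.99×10⁹)(4.563×10⁻⁷)/(0.480)³ = 3.709×10⁴ N/C.
E_r = 2·3.709×10⁴·cos58° = 3.931×10⁴ N/C.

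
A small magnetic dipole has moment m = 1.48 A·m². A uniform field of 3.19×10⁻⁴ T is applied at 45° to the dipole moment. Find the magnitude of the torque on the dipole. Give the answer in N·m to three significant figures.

τ ≈ 3.34×10⁻⁴ N·m

Torque on a magnetic dipole: τ = mB sinθ.
τ = (1.48)(3.19×10⁻⁴)·sin45° = 3.338×10⁻⁴ N·m.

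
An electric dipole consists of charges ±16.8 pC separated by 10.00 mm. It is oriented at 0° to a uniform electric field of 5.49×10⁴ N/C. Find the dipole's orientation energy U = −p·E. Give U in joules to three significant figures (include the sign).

Dipole moment p = qd = (1.68×10⁻¹¹ C)(0.0100 m) = 1.68×10⁻¹³ C·m.
U = −p·E = −pE cosθ.
U = −(1.68×10⁻¹³)(5.49×10⁴)·cos0° = -9.223×10⁻⁹ J.

U ≈ -9.22×10⁻⁹ J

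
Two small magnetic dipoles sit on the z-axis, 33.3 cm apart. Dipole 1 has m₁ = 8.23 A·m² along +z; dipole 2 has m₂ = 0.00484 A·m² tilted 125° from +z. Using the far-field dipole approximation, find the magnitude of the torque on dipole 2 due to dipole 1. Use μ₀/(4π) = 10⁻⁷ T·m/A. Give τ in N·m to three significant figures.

τ ≈ 1.77×10⁻⁷ N·m

Dipole B is on the axis of dipole A, so B₁ there is axial: B₁ = (μ₀/4π)·2m₁/r³ along +z.
B₁ = 2(10⁻⁷)(8.23)/(0.333)³ = 4.458×10⁻⁵ T.
τ = m₂ B₁ sinθ.
τ = (0.00484)(4.458×10⁻⁵)·sin125° = 1.767×10⁻⁷ N·m.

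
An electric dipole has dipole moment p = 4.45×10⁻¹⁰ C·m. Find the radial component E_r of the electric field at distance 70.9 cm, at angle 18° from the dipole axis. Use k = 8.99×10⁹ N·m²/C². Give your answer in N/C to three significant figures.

E_r ≈ 21.4 N/C

For a dipole, E_r = (2kp cosθ)/r³.
kp/r³ = (8.99×10⁹)(4.45×10⁻¹⁰)/(0.709)³ = 11.22 N/C.
E_r = 2·11.22·cos18° = 21.35 N/C.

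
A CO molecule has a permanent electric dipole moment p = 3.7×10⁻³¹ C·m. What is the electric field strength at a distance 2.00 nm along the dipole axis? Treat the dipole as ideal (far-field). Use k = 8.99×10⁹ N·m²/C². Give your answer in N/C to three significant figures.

On the dipole axis E = 2kp/r³.
E = 2·(8.99×10⁹)(3.70×10⁻³¹) / (2.00×10⁻⁹)³ = 8.316×10⁵ N/C.

E ≈ 8.32×10⁵ N/C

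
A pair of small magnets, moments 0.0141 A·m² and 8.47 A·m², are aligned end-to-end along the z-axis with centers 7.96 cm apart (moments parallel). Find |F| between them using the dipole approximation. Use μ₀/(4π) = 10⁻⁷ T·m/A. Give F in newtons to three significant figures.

F ≈ 0.00178 N

On-axis B of dipole 1: B = (μ₀/4π)·2m₁/r³. Force on dipole 2: F = m₂·dB/dr.
dB/dr = −(μ₀/4π)·6m₁/r⁴, so |F| = (μ₀/4π)·6m₁m₂/r⁴.
F = 6(10⁻⁷)(0.0141)(8.47)/(0.0796)⁴ = 0.001785 N.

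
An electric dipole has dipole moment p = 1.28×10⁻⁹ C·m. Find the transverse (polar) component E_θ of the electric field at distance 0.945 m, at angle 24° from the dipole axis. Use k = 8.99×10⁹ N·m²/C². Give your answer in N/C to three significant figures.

For a dipole, E_θ = (kp sinθ)/r³.
kp/r³ = (8.99×10⁹)(1.28×10⁻⁹)/(0.945)³ = 13.64 N/C.
E_θ = 13.64·sin24° = 5.546 N/C.

E_θ ≈ 5.55 N/C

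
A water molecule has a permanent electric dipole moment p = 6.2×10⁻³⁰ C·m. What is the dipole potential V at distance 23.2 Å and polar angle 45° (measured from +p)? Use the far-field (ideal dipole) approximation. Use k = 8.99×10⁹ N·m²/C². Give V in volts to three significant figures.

V ≈ 0.00732 V

The dipole potential is V = kp cosθ / r².
V = (8.99×10⁹)(6.20×10⁻³⁰)·cos45° / (2.32×10⁻⁹)² = 0.007323 V.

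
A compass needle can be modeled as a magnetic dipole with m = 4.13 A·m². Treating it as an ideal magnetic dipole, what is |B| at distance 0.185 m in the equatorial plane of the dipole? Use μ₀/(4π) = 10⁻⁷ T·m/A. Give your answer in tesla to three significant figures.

In the equatorial plane B = (μ₀/4π)·m/r³ (half the axial value).
B = (10⁻⁷)·(4.13) / (0.185)³ = 6.523×10⁻⁵ T.

B ≈ 6.52×10⁻⁵ T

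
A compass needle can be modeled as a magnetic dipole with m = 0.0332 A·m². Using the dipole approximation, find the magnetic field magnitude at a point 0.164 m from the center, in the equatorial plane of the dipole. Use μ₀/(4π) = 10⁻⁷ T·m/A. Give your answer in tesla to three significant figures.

B ≈ 7.53×10⁻⁷ T

In the equatorial plane B = (μ₀/4π)·m/r³ (half the axial value).
B = (10⁻⁷)·(0.0332) / (0.164)³ = 7.527×10⁻⁷ T.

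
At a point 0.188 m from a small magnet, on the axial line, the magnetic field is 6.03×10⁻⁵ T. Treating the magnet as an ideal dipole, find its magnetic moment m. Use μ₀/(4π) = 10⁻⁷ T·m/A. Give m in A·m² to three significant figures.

m ≈ 2.00 A·m²

On axis B = (μ₀/4π)·2m/r³, so m = Br³·4π/(μ₀·2).
m = (6.03×10⁻⁵)·(0.188)³ / (2·10⁻⁷) = 2.003 A·m².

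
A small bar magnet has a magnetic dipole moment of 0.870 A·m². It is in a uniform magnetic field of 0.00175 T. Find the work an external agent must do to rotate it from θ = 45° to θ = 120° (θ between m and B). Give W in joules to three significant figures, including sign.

W ≈ 0.00184 J

W_ext = ΔU = −mB cosθ₂ + mB cosθ₁ = mB(cosθ₁ − cosθ₂).
W = (0.870)(0.00175)·(cos45° − cos120°) = (0.001522)·(+1.2071) = 0.001838 J.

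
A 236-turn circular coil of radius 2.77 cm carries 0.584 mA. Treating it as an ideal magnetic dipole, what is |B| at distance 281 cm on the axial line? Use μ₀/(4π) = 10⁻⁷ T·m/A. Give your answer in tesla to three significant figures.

B ≈ 2.99×10⁻¹² T

m = NIA = NIπa² = 236·(5.84×10⁻⁴)·π·(0.0277)² = 3.322×10⁻⁴ A·m².
On axis B = (μ₀/4π)·2m/r³.
B = 2·(10⁻⁷)·(3.322×10⁻⁴) / (2.81)³ = 2.994×10⁻¹² T.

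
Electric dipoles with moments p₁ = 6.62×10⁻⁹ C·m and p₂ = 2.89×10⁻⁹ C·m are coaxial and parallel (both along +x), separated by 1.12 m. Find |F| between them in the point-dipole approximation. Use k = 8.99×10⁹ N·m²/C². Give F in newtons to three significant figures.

On-axis field of dipole 1 at distance r: E = 2kp₁/r³. Force on dipole 2 is F = p₂·dE/dr (gradient along axis).
dE/dr = −6kp₁/r⁴, so |F| = 6kp₁p₂/r⁴ (attractive for aligned moments).
F = 6(8.99×10⁹)(6.62×10⁻⁹)(2.89×10⁻⁹)/(1.12)⁴ = 6.558×10⁻⁷ N.

F ≈ 6.56×10⁻⁷ N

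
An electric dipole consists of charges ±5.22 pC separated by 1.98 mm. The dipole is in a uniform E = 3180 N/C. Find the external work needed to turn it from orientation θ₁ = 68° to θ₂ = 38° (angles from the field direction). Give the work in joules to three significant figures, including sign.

Dipole moment p = qd = (5.22×10⁻¹² C)(0.00198 m) = 1.034×10⁻¹⁴ C·m.
W_ext = ΔU = U(θ₂) − U(θ₁) = −pE cosθ₂ − (−pE cosθ₁) = pE(cosθ₁ − cosθ₂).
W = (1.034×10⁻¹⁴)(3180)·(cos68° − cos38°) = (3.288×10⁻¹¹)·(-0.4134) = -1.359×10⁻¹¹ J.

W ≈ -1.36×10⁻¹¹ J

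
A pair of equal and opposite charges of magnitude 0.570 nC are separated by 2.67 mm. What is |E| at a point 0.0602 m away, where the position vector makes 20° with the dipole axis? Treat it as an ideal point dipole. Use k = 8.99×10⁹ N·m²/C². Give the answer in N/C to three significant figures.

Dipole moment p = qd = (5.70×10⁻¹⁰ C)(0.00267 m) = 1.522×10⁻¹² C·m.
At angle θ the dipole field magnitude is E = (kp/r³)·√(1 + 3cos²θ).
kp/r³ = (8.99×10⁹)(1.522×10⁻¹²) / (0.0602)³ = 62.72 N/C.
√(1 + 3cos²20°) = √(1 + 3·0.8830) = √3.6491 ≈ 1.9103.
E ≈ 62.72 × 1.910 = 119.8 N/C.

E ≈ 120 N/C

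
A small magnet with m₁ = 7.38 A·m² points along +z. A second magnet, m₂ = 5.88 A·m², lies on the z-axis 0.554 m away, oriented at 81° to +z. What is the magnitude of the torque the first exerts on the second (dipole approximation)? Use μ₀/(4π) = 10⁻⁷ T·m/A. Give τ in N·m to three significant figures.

Dipole B is on the axis of dipole A, so B₁ there is axial: B₁ = (μ₀/4π)·2m₁/r³ along +z.
B₁ = 2(10⁻⁷)(7.38)/(0.554)³ = 8.681×10⁻⁶ T.
τ = m₂ B₁ sinθ.
τ = (5.88)(8.681×10⁻⁶)·sin81° = 5.041×10⁻⁵ N·m.

τ ≈ 5.04×10⁻⁵ N·m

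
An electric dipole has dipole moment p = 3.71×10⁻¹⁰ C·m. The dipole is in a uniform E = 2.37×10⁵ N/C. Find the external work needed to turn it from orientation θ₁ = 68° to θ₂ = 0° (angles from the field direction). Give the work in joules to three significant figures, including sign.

W_ext = ΔU = U(θ₂) − U(θ₁) = −pE cosθ₂ − (−pE cosθ₁) = pE(cosθ₁ − cosθ₂).
W = (3.71×10⁻¹⁰)(2.37×10⁵)·(cos68° − cos0°) = (8.793×10⁻⁵)·(-0.6254) = -5.499×10⁻⁵ J.

W ≈ -5.50×10⁻⁵ J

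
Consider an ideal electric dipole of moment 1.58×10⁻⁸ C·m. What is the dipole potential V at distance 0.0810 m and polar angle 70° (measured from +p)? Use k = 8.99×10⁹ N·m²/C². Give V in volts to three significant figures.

The dipole potential is V = kp cosθ / r².
V = (8.99×10⁹)(1.58×10⁻⁸)·cos70° / (0.0810)² = 7405 V.

V ≈ 7400 V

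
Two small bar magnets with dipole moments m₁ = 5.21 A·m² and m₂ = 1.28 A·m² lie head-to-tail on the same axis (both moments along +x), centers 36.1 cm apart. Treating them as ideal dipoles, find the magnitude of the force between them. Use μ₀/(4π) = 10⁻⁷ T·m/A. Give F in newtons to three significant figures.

On-axis B of dipole 1: B = (μ₀/4π)·2m₁/r³. Force on dipole 2: F = m₂·dB/dr.
dB/dr = −(μ₀/4π)·6m₁/r⁴, so |F| = (μ₀/4π)·6m₁m₂/r⁴.
F = 6(10⁻⁷)(5.21)(1.28)/(0.361)⁴ = 2.356×10⁻⁴ N.

F ≈ 2.36×10⁻⁴ N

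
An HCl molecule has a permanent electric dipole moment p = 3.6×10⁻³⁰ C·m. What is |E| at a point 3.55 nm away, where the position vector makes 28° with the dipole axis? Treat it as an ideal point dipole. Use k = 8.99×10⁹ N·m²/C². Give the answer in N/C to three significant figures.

E ≈ 1.32×10⁶ N/C

At angle θ the dipole field magnitude is E = (kp/r³)·√(1 + 3cos²θ).
kp/r³ = (8.99×10⁹)(3.60×10⁻³⁰) / (3.55×10⁻⁹)³ = 7.234×10⁵ N/C.
√(1 + 3cos²28°) = √(1 + 3·0.7796) = √3.3388 ≈ 1.8272.
E ≈ 7.234×10⁵ × 1.827 = 1.322×10⁶ N/C.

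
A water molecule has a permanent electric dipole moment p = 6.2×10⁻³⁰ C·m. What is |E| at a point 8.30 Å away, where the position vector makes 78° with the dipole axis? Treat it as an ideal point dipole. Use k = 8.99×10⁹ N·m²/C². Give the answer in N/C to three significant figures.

At angle θ the dipole field magnitude is E = (kp/r³)·√(1 + 3cos²θ).
kp/r³ = (8.99×10⁹)(6.20×10⁻³⁰) / (8.30×10⁻¹⁰)³ = 9.748×10⁷ N/C.
√(1 + 3cos²78°) = √(1 + 3·0.0432) = √1.1297 ≈ 1.0629.
E ≈ 9.748×10⁷ × 1.063 = 1.036×10⁸ N/C.

E ≈ 1.04×10⁸ N/C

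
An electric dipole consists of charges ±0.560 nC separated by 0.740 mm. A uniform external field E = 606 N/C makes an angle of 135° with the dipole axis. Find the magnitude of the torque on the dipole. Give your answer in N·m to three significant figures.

Dipole moment p = qd = (5.60×10⁻¹⁰ C)(7.40×10⁻⁴ m) = 4.144×10⁻¹³ C·m.
Torque on an electric dipole: τ = pE sinθ.
τ = (4.144×10⁻¹³)(606)·sin135° = 1.776×10⁻¹⁰ N·m.

τ ≈ 1.78×10⁻¹⁰ N·m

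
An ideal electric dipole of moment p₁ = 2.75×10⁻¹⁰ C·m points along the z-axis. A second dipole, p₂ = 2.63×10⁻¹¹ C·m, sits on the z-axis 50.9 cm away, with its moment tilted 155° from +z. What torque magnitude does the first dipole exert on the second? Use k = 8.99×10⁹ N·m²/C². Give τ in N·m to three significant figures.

τ ≈ 4.17×10⁻¹⁰ N·m

The second dipole sits on the axis of the first, so the field there is axial: E₁ = 2kp₁/r³ along +z.
E₁ = 2(8.99×10⁹)(2.75×10⁻¹⁰)/(0.509)³ = 37.49 N/C.
Torque on the second dipole: τ = p₂ E₁ sinθ.
τ = (2.63×10⁻¹¹)(37.49)·sin155° = 4.167×10⁻¹⁰ N·m.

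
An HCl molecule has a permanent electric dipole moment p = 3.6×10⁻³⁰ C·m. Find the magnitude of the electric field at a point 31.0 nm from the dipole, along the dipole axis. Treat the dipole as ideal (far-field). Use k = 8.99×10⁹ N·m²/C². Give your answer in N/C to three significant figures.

On the dipole axis E = 2kp/r³.
E = 2·(8.99×10⁹)(3.60×10⁻³⁰) / (3.10×10⁻⁸)³ = 2173 N/C.

E ≈ 2170 N/C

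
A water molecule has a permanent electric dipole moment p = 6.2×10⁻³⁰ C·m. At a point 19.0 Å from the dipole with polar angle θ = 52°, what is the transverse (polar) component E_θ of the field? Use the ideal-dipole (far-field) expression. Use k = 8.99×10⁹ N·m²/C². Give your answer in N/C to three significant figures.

For a dipole, E_θ = (kp sinθ)/r³.
kp/r³ = (8.99×10⁹)(6.20×10⁻³⁰)/(1.90×10⁻⁹)³ = 8.126×10⁶ N/C.
E_θ = 8.126×10⁶·sin52° = 6.404×10⁶ N/C.

E_θ ≈ 6.40×10⁶ N/C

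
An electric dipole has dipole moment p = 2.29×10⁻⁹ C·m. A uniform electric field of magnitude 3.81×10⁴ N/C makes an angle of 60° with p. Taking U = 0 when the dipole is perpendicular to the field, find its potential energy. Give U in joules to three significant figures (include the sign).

U = −p·E = −pE cosθ.
U = −(2.29×10⁻⁹)(3.81×10⁴)·cos60° = -4.362×10⁻⁵ J.

U ≈ -4.36×10⁻⁵ J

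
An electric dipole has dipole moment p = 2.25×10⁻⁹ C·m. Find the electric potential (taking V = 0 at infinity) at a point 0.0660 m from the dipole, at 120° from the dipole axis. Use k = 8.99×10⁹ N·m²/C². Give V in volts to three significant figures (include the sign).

The dipole potential is V = kp cosθ / r².
V = (8.99×10⁹)(2.25×10⁻⁹)·cos120° / (0.0660)² = -2322 V.

V ≈ -2320 V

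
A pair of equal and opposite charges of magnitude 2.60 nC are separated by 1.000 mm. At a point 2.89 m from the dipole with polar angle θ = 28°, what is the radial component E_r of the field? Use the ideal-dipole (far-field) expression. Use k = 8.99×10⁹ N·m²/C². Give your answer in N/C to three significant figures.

E_r ≈ 0.00171 N/C

Dipole moment p = qd = (2.60×10⁻⁹ C)(0.00100 m) = 2.60×10⁻¹² C·m.
For a dipole, E_r = (2kp cosθ)/r³.
kp/r³ = (8.99×10⁹)(2.60×10⁻¹²)/(2.89)³ = 9.684×10⁻⁴ N/C.
E_r = 2·9.684×10⁻⁴·cos28° = 0.001710 N/C.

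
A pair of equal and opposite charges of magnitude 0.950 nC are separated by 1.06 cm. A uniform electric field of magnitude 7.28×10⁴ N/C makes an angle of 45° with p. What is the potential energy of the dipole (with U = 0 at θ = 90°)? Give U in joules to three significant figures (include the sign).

U ≈ -5.18×10⁻⁷ J

Dipole moment p = qd = (9.50×10⁻¹⁰ C)(0.0106 m) = 1.007×10⁻¹¹ C·m.
U = −p·E = −pE cosθ.
U = −(1.007×10⁻¹¹)(7.28×10⁴)·cos45° = -5.184×10⁻⁷ J.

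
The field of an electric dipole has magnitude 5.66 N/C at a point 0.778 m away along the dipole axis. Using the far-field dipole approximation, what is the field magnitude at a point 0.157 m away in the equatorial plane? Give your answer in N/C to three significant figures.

Dipole fields scale as 1/r³ in the far field.
The axial field is twice the equatorial field at the same r, so the geometry factor is 1/2.
E₂ = E₁ · (1/2) · (r₁/r₂)³ = 5.66 · 0.5 · (0.778/0.157)³.
(r₁/r₂)³ = (4.955)³ = 121.7.
E₂ ≈ 344.4 N/C.

E ≈ 344 N/C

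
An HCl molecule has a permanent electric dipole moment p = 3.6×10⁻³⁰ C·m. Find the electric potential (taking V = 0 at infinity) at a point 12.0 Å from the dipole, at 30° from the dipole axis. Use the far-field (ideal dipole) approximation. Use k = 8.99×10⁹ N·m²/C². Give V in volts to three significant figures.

The dipole potential is V = kp cosθ / r².
V = (8.99×10⁹)(3.60×10⁻³⁰)·cos30° / (1.20×10⁻⁹)² = 0.01946 V.

V ≈ 0.0195 V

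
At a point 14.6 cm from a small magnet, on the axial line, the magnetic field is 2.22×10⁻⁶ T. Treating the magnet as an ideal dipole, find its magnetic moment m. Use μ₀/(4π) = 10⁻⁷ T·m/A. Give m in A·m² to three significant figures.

On axis B = (μ₀/4π)·2m/r³, so m = Br³·4π/(μ₀·2).
m = (2.22×10⁻⁶)·(0.146)³ / (2·10⁻⁷) = 0.03454 A·m².

m ≈ 0.0345 A·m²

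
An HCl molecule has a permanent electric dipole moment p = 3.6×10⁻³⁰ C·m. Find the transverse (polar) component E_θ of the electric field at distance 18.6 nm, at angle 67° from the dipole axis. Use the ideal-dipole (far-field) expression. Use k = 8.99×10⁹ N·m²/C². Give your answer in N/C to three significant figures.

For a dipole, E_θ = (kp sinθ)/r³.
kp/r³ = (8.99×10⁹)(3.60×10⁻³⁰)/(1.86×10⁻⁸)³ = 5029 N/C.
E_θ = 5029·sin67° = 4630 N/C.

E_θ ≈ 4630 N/C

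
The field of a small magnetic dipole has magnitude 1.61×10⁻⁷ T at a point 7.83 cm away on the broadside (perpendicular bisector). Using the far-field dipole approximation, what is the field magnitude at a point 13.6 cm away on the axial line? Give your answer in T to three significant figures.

B ≈ 6.15×10⁻⁸ T

Dipole fields scale as 1/r³ in the far field.
The axial field is twice the equatorial field at the same r, so the geometry factor is 2/1.
B₂ = B₁ · (2/1) · (r₁/r₂)³ = 1.61×10⁻⁷ · 2 · (7.83/13.6)³.
(r₁/r₂)³ = (0.5757)³ = 0.1908.
B₂ ≈ 6.145×10⁻⁸ T.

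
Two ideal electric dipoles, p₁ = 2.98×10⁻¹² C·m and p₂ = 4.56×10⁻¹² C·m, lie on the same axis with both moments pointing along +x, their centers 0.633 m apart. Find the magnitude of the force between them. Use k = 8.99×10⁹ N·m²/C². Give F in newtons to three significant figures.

F ≈ 4.57×10⁻¹² N

On-axis field of dipole 1 at distance r: E = 2kp₁/r³. Force on dipole 2 is F = p₂·dE/dr (gradient along axis).
dE/dr = −6kp₁/r⁴, so |F| = 6kp₁p₂/r⁴ (attractive for aligned moments).
F = 6(8.99×10⁹)(2.98×10⁻¹²)(4.56×10⁻¹²)/(0.633)⁴ = 4.565×10⁻¹² N.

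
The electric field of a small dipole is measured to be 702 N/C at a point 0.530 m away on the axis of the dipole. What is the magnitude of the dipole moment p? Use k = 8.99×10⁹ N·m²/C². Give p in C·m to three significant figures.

p ≈ 5.81×10⁻⁹ C·m

On axis E = 2kp/r³, so p = Er³/(2k).
p = (702)·(0.530)³ / (2·8.99×10⁹) = 5.813×10⁻⁹ C·m.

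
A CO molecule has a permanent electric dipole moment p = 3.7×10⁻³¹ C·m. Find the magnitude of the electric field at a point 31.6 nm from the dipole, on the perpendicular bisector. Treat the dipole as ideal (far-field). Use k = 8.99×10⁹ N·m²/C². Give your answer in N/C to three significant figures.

On the perpendicular bisector E = kp/r³ (half the axial value at the same distance).
E = (8.99×10⁹)(3.70×10⁻³¹) / (3.16×10⁻⁸)³ = 105.4 N/C.

E ≈ 105 N/C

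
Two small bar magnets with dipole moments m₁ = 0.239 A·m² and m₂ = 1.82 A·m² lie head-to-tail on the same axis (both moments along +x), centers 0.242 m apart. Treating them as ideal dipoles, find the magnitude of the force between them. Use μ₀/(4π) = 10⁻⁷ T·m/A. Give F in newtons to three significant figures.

On-axis B of dipole 1: B = (μ₀/4π)·2m₁/r³. Force on dipole 2: F = m₂·dB/dr.
dB/dr = −(μ₀/4π)·6m₁/r⁴, so |F| = (μ₀/4π)·6m₁m₂/r⁴.
F = 6(10⁻⁷)(0.239)(1.82)/(0.242)⁴ = 7.610×10⁻⁵ N.

F ≈ 7.61×10⁻⁵ N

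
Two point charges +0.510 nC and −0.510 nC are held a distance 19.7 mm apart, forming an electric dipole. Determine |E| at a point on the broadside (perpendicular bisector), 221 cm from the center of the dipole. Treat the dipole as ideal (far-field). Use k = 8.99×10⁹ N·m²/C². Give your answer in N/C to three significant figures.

Dipole moment p = qd = (5.10×10⁻¹⁰ C)(0.0197 m) = 1.005×10⁻¹¹ C·m.
In the equatorial plane E = kp/r³.
E = (8.99×10⁹)(1.005×10⁻¹¹) / (2.21)³ = 0.008370 N/C.

E ≈ 0.00837 N/C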